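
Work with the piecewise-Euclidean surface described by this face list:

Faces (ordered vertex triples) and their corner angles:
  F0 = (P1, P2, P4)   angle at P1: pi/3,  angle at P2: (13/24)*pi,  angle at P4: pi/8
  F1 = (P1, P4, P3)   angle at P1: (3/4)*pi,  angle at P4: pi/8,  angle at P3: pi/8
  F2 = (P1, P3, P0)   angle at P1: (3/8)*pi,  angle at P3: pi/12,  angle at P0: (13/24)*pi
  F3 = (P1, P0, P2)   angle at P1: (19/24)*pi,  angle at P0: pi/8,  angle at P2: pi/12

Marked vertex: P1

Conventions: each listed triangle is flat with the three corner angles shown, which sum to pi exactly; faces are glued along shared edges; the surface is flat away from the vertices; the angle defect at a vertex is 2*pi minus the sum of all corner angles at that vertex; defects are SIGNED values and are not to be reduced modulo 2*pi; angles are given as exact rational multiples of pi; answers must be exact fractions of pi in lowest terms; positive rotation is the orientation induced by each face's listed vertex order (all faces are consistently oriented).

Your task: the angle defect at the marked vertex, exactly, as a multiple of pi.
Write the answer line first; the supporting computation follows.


Answer: defect(P1) = -pi/4

Sum of corner angles at P1: (9/4)*pi
defect = 2*pi - (9/4)*pi


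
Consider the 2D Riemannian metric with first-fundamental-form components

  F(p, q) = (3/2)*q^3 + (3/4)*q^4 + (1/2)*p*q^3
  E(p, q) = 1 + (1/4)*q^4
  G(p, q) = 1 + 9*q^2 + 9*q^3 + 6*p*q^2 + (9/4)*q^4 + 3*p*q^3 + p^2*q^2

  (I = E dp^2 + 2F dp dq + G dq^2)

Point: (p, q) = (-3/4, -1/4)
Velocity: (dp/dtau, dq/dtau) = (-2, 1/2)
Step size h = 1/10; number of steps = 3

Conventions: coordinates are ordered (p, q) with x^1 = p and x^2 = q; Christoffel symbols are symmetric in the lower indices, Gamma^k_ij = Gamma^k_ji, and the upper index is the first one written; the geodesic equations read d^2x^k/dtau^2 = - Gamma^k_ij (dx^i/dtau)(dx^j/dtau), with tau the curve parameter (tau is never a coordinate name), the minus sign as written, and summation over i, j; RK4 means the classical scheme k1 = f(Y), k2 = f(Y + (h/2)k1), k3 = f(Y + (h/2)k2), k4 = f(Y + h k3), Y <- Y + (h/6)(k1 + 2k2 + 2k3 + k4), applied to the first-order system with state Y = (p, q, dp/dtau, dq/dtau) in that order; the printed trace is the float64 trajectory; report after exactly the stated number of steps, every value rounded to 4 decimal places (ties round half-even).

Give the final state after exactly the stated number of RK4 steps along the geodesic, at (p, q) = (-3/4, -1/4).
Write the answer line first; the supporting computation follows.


Answer: p = -1.3507, q = -0.0885, dp/dtau = -2.0034, dq/dtau = 0.5635

f(Y) = (dp/dtau, dq/dtau, -Gamma^p_ij Y'^i Y'^j, -Gamma^q_ij Y'^i Y'^j) with the Gammas evaluated at the stage position; h = 0.100000; intermediate values shown to 6 dp
step 0: p = -0.7500, q = -0.2500, dp/dtau = -2.0000, dq/dtau = 0.5000
step 1:
  k1: at (p, q) = (-0.750000, -0.250000), (dp/dtau, dq/dtau) = (-2.000000, 0.500000); Gamma_ppp = 0.000000, Gamma_ppq = -0.006400, Gamma_pqq = 0.038400, Gamma_qpp = 0.000000, Gamma_qpq = 0.096000, Gamma_qqq = -0.576000; k1 = (-2.000000, 0.500000, -0.022400, 0.336000)
  k2: at (p, q) = (-0.850000, -0.225000), (dp/dtau, dq/dtau) = (-2.001120, 0.516800); Gamma_ppp = 0.000000, Gamma_ppq = -0.004881, Gamma_pqq = 0.031994, Gamma_qpp = 0.000000, Gamma_qpq = 0.078630, Gamma_qqq = -0.515466; k2 = (-2.001120, 0.516800, -0.018640, 0.300307)
  k3: at (p, q) = (-0.850056, -0.224160), (dp/dtau, dq/dtau) = (-2.000932, 0.515015); Gamma_ppp = 0.000000, Gamma_ppq = -0.004830, Gamma_pqq = 0.031837, Gamma_qpp = 0.000000, Gamma_qpq = 0.078165, Gamma_qqq = -0.515195; k3 = (-2.000932, 0.515015, -0.018400, 0.297751)
  k4: at (p, q) = (-0.950093, -0.198498), (dp/dtau, dq/dtau) = (-2.001840, 0.529775); Gamma_ppp = 0.000000, Gamma_ppq = -0.003487, Gamma_pqq = 0.025552, Gamma_qpp = 0.000000, Gamma_qpq = 0.061567, Gamma_qqq = -0.451103; k4 = (-2.001840, 0.529775, -0.014568, 0.257193)
  Y <- Y + (h/6)(k1 + 2k2 + 2k3 + k4): p = -0.9501, q = -0.1984, dp/dtau = -2.0019, dq/dtau = 0.5298
step 2:
  k1: at (p, q) = (-0.950099, -0.198443), (dp/dtau, dq/dtau) = (-2.001851, 0.529822); Gamma_ppp = 0.000000, Gamma_ppq = -0.003485, Gamma_pqq = 0.025542, Gamma_qpp = 0.000000, Gamma_qpq = 0.061538, Gamma_qqq = -0.451069; k1 = (-2.001851, 0.529822, -0.014562, 0.257158)
  k2: at (p, q) = (-1.050192, -0.171952), (dp/dtau, dq/dtau) = (-2.002579, 0.542680); Gamma_ppp = 0.000000, Gamma_ppq = -0.002343, Gamma_pqq = 0.019541, Gamma_qpp = 0.000000, Gamma_qpq = 0.046112, Gamma_qqq = -0.384539; k2 = (-2.002579, 0.542680, -0.010848, 0.213472)
  k3: at (p, q) = (-1.050228, -0.171309), (dp/dtau, dq/dtau) = (-2.002393, 0.540495); Gamma_ppp = 0.000000, Gamma_ppq = -0.002318, Gamma_pqq = 0.019431, Gamma_qpp = 0.000000, Gamma_qpq = 0.045816, Gamma_qqq = -0.384009; k3 = (-2.002393, 0.540495, -0.010694, 0.211354)
  k4: at (p, q) = (-1.150338, -0.144394), (dp/dtau, dq/dtau) = (-2.002920, 0.550957); Gamma_ppp = 0.000000, Gamma_ppq = -0.001426, Gamma_pqq = 0.013987, Gamma_qpp = 0.000000, Gamma_qpq = 0.032252, Gamma_qqq = -0.316387; k4 = (-2.002920, 0.550957, -0.007393, 0.167222)
  Y <- Y + (h/6)(k1 + 2k2 + 2k3 + k4): p = -1.1503, q = -0.1443, dp/dtau = -2.0029, dq/dtau = 0.5511
step 3:
  k1: at (p, q) = (-1.150344, -0.144324), (dp/dtau, dq/dtau) = (-2.002935, 0.551056); Gamma_ppp = 0.000000, Gamma_ppq = -0.001424, Gamma_pqq = 0.013976, Gamma_qpp = 0.000000, Gamma_qpq = 0.032224, Gamma_qqq = -0.316313; k1 = (-2.002935, 0.551056, -0.007387, 0.167186)
  k2: at (p, q) = (-1.250491, -0.116772), (dp/dtau, dq/dtau) = (-2.003304, 0.559415); Gamma_ppp = 0.000000, Gamma_ppq = -0.000770, Gamma_pqq = 0.009227, Gamma_qpp = 0.000000, Gamma_qpq = 0.020765, Gamma_qqq = -0.248807; k2 = (-2.003304, 0.559415, -0.004614, 0.124404)
  k3: at (p, q) = (-1.250510, -0.116354), (dp/dtau, dq/dtau) = (-2.003165, 0.557276); Gamma_ppp = 0.000000, Gamma_ppq = -0.000762, Gamma_pqq = 0.009171, Gamma_qpp = 0.000000, Gamma_qpq = 0.020628, Gamma_qqq = -0.248283; k3 = (-2.003165, 0.557276, -0.004549, 0.123161)
  k4: at (p, q) = (-1.350661, -0.088597), (dp/dtau, dq/dtau) = (-2.003390, 0.563372); Gamma_ppp = 0.000000, Gamma_ppq = -0.000342, Gamma_pqq = 0.005334, Gamma_qpp = 0.000000, Gamma_qpq = 0.011692, Gamma_qqq = -0.182584; k4 = (-2.003390, 0.563372, -0.002464, 0.084342)
  Y <- Y + (h/6)(k1 + 2k2 + 2k3 + k4): p = -1.3507, q = -0.0885, dp/dtau = -2.0034, dq/dtau = 0.5635


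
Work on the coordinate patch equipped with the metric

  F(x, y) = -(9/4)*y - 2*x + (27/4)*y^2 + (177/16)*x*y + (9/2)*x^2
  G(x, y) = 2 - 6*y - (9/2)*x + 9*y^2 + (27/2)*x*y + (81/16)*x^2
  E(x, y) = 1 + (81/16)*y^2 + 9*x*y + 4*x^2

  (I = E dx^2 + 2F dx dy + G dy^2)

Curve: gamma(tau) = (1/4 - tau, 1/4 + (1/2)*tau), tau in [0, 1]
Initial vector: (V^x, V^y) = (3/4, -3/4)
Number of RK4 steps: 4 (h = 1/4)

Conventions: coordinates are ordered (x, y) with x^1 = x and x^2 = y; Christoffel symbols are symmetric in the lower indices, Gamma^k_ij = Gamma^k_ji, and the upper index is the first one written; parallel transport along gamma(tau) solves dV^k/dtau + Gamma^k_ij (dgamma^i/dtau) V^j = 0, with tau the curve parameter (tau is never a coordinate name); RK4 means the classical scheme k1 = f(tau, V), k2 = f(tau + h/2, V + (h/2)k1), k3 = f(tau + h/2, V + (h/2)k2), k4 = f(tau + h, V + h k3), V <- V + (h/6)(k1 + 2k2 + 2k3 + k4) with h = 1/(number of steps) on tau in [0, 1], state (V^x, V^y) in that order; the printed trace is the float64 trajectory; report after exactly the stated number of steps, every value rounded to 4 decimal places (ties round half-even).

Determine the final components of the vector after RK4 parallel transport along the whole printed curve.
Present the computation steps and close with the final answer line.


gamma'(tau) = (-1, 1/2); f(tau, V)^k = -Gamma^k_ij(gamma(tau)) gamma'^i(tau) V^j; h = 1/4; intermediate values shown to 6 dp
curve data and Christoffel symbols at the stage parameters:
  tau = 0.000000: gamma = (0.250000, 0.250000), gamma' = (-1.000000, 0.500000); Gamma_xxx = 0.954386, Gamma_xxy = 1.073684, Gamma_xyy = 1.431579, Gamma_yxx = 0.280702, Gamma_yxy = 0.315789, Gamma_yyy = 0.421053
  tau = 0.125000: gamma = (0.125000, 0.312500), gamma' = (-1.000000, 0.500000); Gamma_xxx = 0.974417, Gamma_xxy = 1.096219, Gamma_xyy = 1.461625, Gamma_yxx = 0.223637, Gamma_yxy = 0.251591, Gamma_yyy = 0.335455
  tau = 0.250000: gamma = (0.000000, 0.375000), gamma' = (-1.000000, 0.500000); Gamma_xxx = 0.976823, Gamma_xxy = 1.098926, Gamma_xyy = 1.465235, Gamma_yxx = 0.144715, Gamma_yxy = 0.162804, Gamma_yyy = 0.217072
  tau = 0.375000: gamma = (-0.125000, 0.437500), gamma' = (-1.000000, 0.500000); Gamma_xxx = 0.953558, Gamma_xxy = 1.072753, Gamma_xyy = 1.430338, Gamma_yxx = 0.040577, Gamma_yxy = 0.045649, Gamma_yyy = 0.060865
  tau = 0.500000: gamma = (-0.250000, 0.500000), gamma' = (-1.000000, 0.500000); Gamma_xxx = 0.896359, Gamma_xxy = 1.008403, Gamma_xyy = 1.344538, Gamma_yxx = -0.089636, Gamma_yxy = -0.100840, Gamma_yyy = -0.134454
  tau = 0.625000: gamma = (-0.375000, 0.562500), gamma' = (-1.000000, 0.500000); Gamma_xxx = 0.799243, Gamma_xxy = 0.899149, Gamma_xyy = 1.198865, Gamma_yxx = -0.242195, Gamma_yxy = -0.272469, Gamma_yyy = -0.363292
  tau = 0.750000: gamma = (-0.500000, 0.625000), gamma' = (-1.000000, 0.500000); Gamma_xxx = 0.661893, Gamma_xxy = 0.744630, Gamma_xyy = 0.992840, Gamma_yxx = -0.407319, Gamma_yxy = -0.458234, Gamma_yyy = -0.610979
  tau = 0.875000: gamma = (-0.625000, 0.687500), gamma' = (-1.000000, 0.500000); Gamma_xxx = 0.492208, Gamma_xxy = 0.553734, Gamma_xyy = 0.738312, Gamma_yxx = -0.569925, Gamma_yxy = -0.641166, Gamma_yyy = -0.854888
  tau = 1.000000: gamma = (-0.750000, 0.750000), gamma' = (-1.000000, 0.500000); Gamma_xxx = 0.305732, Gamma_xxy = 0.343949, Gamma_xyy = 0.458599, Gamma_yxx = -0.713376, Gamma_yxy = -0.802548, Gamma_yyy = -1.070064
step 0: V^x = 0.7500, V^y = -0.7500
step 1: k1 = (0.044737, 0.013158), k2 = (0.048661, 0.011168), k3 = (0.048779, 0.011195), k4 = (0.052025, 0.007707); V <- V + (h/6)(k1 + 2k2 + 2k3 + k4): V^x = 0.7622, V^y = -0.7473
step 2: k1 = (0.051983, 0.007701), k2 = (0.053800, 0.002289), k3 = (0.053653, 0.002283), k4 = (0.053153, -0.005315); V <- V + (h/6)(k1 + 2k2 + 2k3 + k4): V^x = 0.7755, V^y = -0.7468
step 3: k1 = (0.053092, -0.005309), k2 = (0.049461, -0.014988), k3 = (0.048940, -0.014830), k4 = (0.041827, -0.025740); V <- V + (h/6)(k1 + 2k2 + 2k3 + k4): V^x = 0.7876, V^y = -0.7506
step 4: k1 = (0.041786, -0.025715), k2 = (0.031605, -0.036596), k3 = (0.031080, -0.035988), k4 = (0.019309, -0.045055); V <- V + (h/6)(k1 + 2k2 + 2k3 + k4): V^x = 0.7954, V^y = -0.7596

Answer: V^x = 0.7954, V^y = -0.7596


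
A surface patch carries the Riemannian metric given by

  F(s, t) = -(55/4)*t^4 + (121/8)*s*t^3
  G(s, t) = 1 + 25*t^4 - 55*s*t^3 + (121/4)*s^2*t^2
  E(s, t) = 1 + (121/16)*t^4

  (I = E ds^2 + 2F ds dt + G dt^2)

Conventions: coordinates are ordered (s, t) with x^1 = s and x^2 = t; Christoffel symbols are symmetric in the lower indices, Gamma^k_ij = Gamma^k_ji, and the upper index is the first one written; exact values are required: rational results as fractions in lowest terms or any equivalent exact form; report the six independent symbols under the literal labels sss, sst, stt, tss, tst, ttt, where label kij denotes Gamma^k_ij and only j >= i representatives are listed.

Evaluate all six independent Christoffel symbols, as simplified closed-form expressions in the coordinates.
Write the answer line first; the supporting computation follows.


Answer: Gamma_sss = 0, Gamma_sst = 242*t^3/(484*s^2*t^2 - 880*s*t^3 + 521*t^4 + 16), Gamma_stt = (242*s*t^2 - 440*t^3)/(484*s^2*t^2 - 880*s*t^3 + 521*t^4 + 16), Gamma_tss = 0, Gamma_tst = (484*s*t^2 - 440*t^3)/(484*s^2*t^2 - 880*s*t^3 + 521*t^4 + 16), Gamma_ttt = (484*s^2*t - 1320*s*t^2 + 800*t^3)/(484*s^2*t^2 - 880*s*t^3 + 521*t^4 + 16)

E = 1 + (121/16)*t^4; F = -(55/4)*t^4 + (121/8)*s*t^3; G = 1 + 25*t^4 - 55*s*t^3 + (121/4)*s^2*t^2
Gamma^k_ij = (1/2) g^{kl} (d_i g_jl + d_j g_il - d_l g_ij), with g^inv = (1/(EG-F^2)) [[G, -F], [-F, E]]
first partials: E_s = 0, E_t = (121/4)*t^3, F_s = (121/8)*t^3, F_t = -55*t^3 + (363/8)*s*t^2, G_s = -55*t^3 + (121/2)*s*t^2, G_t = 100*t^3 - 165*s*t^2 + (121/2)*s^2*t
D = EG - F^2 = 1 + (521/16)*t^4 - 55*s*t^3 + (121/4)*s^2*t^2
expanded: Gamma^s_ss = (G E_s - 2F F_s + F E_t)/(2D), Gamma^s_st = (G E_t - F G_s)/(2D), Gamma^s_tt = (2G F_t - G G_s - F G_t)/(2D), Gamma^t_ss = (2E F_s - E E_t - F E_s)/(2D), Gamma^t_st = (E G_s - F E_t)/(2D), Gamma^t_tt = (E G_t - 2F F_t + F G_s)/(2D); substitute and cancel common factors


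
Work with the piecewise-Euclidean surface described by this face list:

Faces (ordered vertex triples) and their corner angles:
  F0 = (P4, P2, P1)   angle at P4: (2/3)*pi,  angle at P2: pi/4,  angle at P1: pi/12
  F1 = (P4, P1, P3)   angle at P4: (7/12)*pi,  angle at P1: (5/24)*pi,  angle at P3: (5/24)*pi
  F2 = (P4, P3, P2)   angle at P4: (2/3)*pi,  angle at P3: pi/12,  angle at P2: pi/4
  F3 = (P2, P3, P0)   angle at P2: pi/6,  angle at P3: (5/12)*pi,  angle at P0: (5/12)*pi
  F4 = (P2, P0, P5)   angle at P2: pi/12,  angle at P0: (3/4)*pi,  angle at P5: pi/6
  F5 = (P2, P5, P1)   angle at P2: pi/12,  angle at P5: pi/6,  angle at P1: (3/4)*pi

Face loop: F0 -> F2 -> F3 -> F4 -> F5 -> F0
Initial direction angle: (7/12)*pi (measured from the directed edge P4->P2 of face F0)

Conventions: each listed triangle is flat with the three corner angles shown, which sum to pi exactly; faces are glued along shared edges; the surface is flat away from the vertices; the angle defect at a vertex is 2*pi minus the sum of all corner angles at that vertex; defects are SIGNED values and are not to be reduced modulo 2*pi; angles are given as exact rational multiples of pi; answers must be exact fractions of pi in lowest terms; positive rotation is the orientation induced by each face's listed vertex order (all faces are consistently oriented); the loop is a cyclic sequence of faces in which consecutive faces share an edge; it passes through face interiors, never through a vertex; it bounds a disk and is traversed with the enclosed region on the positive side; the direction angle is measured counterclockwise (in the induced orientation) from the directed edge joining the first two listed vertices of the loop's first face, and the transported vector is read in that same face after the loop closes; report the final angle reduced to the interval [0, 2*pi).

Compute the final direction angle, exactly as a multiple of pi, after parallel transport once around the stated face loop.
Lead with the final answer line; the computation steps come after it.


Answer: final direction angle = (7/4)*pi

enclosed vertex P2: corner angles sum to (5/6)*pi, defect = 2*pi - (5/6)*pi = (7/6)*pi
final direction = starting direction + enclosed defect total, reduced mod 2*pi (induced orientation)
final angle = (7/12)*pi + (7/6)*pi = (7/4)*pi (mod 2*pi)


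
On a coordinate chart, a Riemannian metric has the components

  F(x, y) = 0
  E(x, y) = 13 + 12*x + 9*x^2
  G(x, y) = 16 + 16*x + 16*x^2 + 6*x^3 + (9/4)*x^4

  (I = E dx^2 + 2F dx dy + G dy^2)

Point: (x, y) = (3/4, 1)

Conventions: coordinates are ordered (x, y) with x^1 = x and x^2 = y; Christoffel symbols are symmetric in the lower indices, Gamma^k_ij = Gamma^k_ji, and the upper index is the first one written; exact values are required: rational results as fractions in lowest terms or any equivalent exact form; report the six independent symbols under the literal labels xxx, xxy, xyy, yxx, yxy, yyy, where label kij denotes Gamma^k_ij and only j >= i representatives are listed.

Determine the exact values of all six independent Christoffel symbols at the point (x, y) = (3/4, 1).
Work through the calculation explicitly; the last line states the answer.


E = 433/16, F = 0, G = 41209/1024 at the point
E_x = 51/2, E_y = 0, F_x = 0, F_y = 0, G_x = 3451/64, G_y = 0
EG - F^2 = 17843497/16384;  g^inv = (16384/17843497) * [[41209/1024, 0], [0, 433/16]]
first-kind symbols [ij,l] = (1/2)(d_i g_jl + d_j g_il - d_l g_ij): [xx,x] = E_x/2 = 51/4, [xx,y] = F_x - E_y/2 = 0, [xy,x] = E_y/2 = 0, [xy,y] = G_x/2 = 3451/128, [yy,x] = F_y - G_x/2 = -3451/128, [yy,y] = G_y/2 = 0
Gamma^x_ij = (G*[ij,x] - F*[ij,y])/(EG - F^2), Gamma^y_ij = (E*[ij,y] - F*[ij,x])/(EG - F^2)

Answer: Gamma_xxx = 204/433, Gamma_xxy = 0, Gamma_xyy = -3451/3464, Gamma_yxx = 0, Gamma_yxy = 136/203, Gamma_yyy = 0


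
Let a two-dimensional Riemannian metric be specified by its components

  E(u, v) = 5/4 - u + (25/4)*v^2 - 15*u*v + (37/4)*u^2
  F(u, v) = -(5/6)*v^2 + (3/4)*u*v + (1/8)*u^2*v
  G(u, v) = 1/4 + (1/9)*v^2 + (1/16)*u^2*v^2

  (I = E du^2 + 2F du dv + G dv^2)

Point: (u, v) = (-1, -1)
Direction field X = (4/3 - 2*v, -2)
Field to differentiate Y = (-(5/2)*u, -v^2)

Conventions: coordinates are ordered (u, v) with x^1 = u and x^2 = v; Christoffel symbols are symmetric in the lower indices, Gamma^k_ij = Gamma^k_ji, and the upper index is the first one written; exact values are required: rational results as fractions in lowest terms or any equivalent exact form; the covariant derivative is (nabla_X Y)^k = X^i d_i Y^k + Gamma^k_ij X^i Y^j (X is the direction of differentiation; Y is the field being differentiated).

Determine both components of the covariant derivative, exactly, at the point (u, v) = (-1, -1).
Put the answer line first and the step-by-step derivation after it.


Answer: (nabla_X Y)^u = -41071/1938, (nabla_X Y)^v = -14322/323

E = 11/4, F = -5/24, G = 61/144 at the point
E_u = -9/2, E_v = 5/2, F_u = -1/2, F_v = 25/24, G_u = -1/8, G_v = -25/72
EG - F^2 = 323/288;  g^inv = (288/323) * [[61/144, 5/24], [5/24, 11/4]]
first-kind symbols [ij,l] = (1/2)(d_i g_jl + d_j g_il - d_l g_ij): [uu,u] = E_u/2 = -9/4, [uu,v] = F_u - E_v/2 = -7/4, [uv,u] = E_v/2 = 5/4, [uv,v] = G_u/2 = -1/16, [vv,u] = F_v - G_u/2 = 53/48, [vv,v] = G_v/2 = -25/144
Gamma^u_ij = (G*[ij,u] - F*[ij,v])/(EG - F^2), Gamma^v_ij = (E*[ij,v] - F*[ij,u])/(EG - F^2)
Gamma_uuu = -759/646, Gamma_uuv = 35/76, Gamma_uvv = 157/408, Gamma_vuu = -1521/323, Gamma_vuv = 3/38, Gamma_vvv = -15/68
X = (10/3, -2), Y = (5/2, -1) at the point


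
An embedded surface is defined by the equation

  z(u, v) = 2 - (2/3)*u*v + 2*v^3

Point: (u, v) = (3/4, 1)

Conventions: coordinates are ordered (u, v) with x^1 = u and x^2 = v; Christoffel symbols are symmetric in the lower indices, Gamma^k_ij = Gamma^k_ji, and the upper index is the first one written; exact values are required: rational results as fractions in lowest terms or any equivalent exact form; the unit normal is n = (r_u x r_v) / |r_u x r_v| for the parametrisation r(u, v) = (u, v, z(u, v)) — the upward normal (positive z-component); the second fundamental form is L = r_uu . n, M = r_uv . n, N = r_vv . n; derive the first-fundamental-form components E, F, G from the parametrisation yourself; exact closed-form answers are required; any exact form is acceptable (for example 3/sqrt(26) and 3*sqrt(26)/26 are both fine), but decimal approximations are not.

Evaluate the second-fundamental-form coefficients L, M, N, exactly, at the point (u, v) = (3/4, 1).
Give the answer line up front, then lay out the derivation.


Answer: L = 0, M = -4*sqrt(1141)/1141, N = 72*sqrt(1141)/1141

z_u = -2/3, z_v = 11/2, z_uu = 0, z_uv = -2/3, z_vv = 12
E = 13/9, F = -11/3, G = 125/4; answer radicand W^2 = 1141/36
unnormalised second-form numerators: l = 0, m = -2/3, n = 12; L = l/sqrt(1141/36), and similarly M = m/sqrt(W^2), N = n/sqrt(W^2)


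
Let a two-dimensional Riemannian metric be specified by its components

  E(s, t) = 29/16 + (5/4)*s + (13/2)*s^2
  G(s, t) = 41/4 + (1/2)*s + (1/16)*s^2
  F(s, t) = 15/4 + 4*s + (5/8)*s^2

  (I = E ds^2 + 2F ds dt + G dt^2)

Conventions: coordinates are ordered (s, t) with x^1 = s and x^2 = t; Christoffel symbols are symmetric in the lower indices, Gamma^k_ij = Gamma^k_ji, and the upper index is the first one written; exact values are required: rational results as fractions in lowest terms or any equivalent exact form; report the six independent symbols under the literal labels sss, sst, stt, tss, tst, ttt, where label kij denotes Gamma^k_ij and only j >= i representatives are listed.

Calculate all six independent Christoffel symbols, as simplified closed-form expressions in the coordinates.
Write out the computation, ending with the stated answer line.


E = 29/16 + (5/4)*s + (13/2)*s^2; F = 15/4 + 4*s + (5/8)*s^2; G = 41/4 + (1/2)*s + (1/16)*s^2
Gamma^k_ij = (1/2) g^{kl} (d_i g_jl + d_j g_il - d_l g_ij), with g^inv = (1/(EG-F^2)) [[G, -F], [-F, E]]
first partials: E_s = 5/4 + 13*s, E_t = 0, F_s = 4 + (5/4)*s, F_t = 0, G_s = 1/2 + (1/8)*s, G_t = 0
D = EG - F^2 = 289/64 - (521/32)*s + (11949/256)*s^2 - (107/64)*s^3 + (1/64)*s^4
expanded: Gamma^s_ss = (G E_s - 2F F_s + F E_t)/(2D), Gamma^s_st = (G E_t - F G_s)/(2D), Gamma^s_tt = (2G F_t - G G_s - F G_t)/(2D), Gamma^t_ss = (2E F_s - E E_t - F E_s)/(2D), Gamma^t_st = (E G_s - F E_t)/(2D), Gamma^t_tt = (E G_t - 2F F_t + F G_s)/(2D); substitute and cancel common factors

Answer: Gamma_sss = (-96*s^3 - 1078*s^2 + 11840*s - 2200)/(4*s^4 - 428*s^3 + 11949*s^2 - 4168*s + 1156), Gamma_sst = (-10*s^3 - 104*s^2 - 316*s - 240)/(4*s^4 - 428*s^3 + 11949*s^2 - 4168*s + 1156), Gamma_stt = (-s^3 - 12*s^2 - 196*s - 656)/(4*s^4 - 428*s^3 + 11949*s^2 - 4168*s + 1156), Gamma_tss = (1040*s^3 + 300*s^2 - 5020*s + 1256)/(4*s^4 - 428*s^3 + 11949*s^2 - 4168*s + 1156), Gamma_tst = (104*s^3 + 436*s^2 + 109*s + 116)/(4*s^4 - 428*s^3 + 11949*s^2 - 4168*s + 1156), Gamma_ttt = (10*s^3 + 104*s^2 + 316*s + 240)/(4*s^4 - 428*s^3 + 11949*s^2 - 4168*s + 1156)


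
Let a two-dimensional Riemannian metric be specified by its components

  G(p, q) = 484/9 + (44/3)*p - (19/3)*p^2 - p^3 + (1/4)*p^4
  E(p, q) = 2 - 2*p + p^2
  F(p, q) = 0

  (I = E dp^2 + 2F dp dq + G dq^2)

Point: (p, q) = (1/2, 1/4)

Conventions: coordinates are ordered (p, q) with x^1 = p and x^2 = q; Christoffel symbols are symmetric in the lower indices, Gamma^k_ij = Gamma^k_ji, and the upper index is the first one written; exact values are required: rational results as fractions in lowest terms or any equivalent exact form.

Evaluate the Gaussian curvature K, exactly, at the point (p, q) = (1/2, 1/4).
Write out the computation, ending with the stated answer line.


E = 5/4, F = 0, G = 34225/576, EG - F^2 = 171125/2304 at the point
E_p = -1, E_q = 0, F_p = 0, F_q = 0, G_p = 185/24, G_q = 0
E_qq = 0, F_pq = 0, G_pp = -179/12
Apply the Brioschi formula K = (det M1 - det M2)/(EG - F^2)^2 over the derivative matrices of E, F, G.
M1 = [[-E_qq/2 + F_pq - G_pp/2, E_p/2, F_p - E_q/2], [F_q - G_p/2, E, F], [G_q/2, F, G]] = [[179/24, -1/2, 0], [-185/48, 5/4, 0], [0, 0, 34225/576]]; det M1 = 12149875/27648
M2 = [[0, E_q/2, G_p/2], [E_q/2, E, F], [G_p/2, F, G]] = [[0, 0, 185/48], [0, 5/4, 0], [185/48, 0, 34225/576]]; det M2 = -171125/9216
det M1 - det M2 = 6331625/13824; K = 6331625/13824 / (171125/2304)^2 = 384/4625

Answer: K = 384/4625


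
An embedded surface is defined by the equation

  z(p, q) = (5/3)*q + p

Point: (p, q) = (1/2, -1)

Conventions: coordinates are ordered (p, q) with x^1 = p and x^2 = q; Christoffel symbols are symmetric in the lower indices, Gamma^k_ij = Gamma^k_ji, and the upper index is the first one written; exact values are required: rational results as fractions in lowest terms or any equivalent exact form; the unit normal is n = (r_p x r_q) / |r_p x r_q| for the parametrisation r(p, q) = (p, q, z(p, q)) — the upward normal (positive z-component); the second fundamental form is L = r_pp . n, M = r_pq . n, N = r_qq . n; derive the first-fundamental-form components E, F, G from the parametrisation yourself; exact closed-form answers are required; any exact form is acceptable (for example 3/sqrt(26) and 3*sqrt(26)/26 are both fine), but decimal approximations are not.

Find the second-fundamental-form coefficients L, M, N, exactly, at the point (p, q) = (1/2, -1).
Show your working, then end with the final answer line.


z_p = 1, z_q = 5/3, z_pp = 0, z_pq = 0, z_qq = 0
E = 2, F = 5/3, G = 34/9; answer radicand W^2 = 43/9
unnormalised second-form numerators: l = 0, m = 0, n = 0; L = l/sqrt(43/9), and similarly M = m/sqrt(W^2), N = n/sqrt(W^2)

Answer: L = 0, M = 0, N = 0


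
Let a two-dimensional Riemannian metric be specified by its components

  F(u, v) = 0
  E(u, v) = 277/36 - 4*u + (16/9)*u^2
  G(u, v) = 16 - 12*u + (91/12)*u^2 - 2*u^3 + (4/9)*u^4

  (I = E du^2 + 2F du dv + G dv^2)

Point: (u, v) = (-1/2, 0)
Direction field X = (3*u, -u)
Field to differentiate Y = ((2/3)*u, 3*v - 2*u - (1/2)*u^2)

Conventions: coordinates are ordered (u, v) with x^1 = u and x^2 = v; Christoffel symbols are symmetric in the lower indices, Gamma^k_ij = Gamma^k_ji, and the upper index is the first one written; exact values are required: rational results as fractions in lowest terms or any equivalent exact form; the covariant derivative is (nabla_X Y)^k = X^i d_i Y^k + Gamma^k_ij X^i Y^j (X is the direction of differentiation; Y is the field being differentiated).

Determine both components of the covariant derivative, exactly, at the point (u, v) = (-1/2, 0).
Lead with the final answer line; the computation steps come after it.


Answer: (nabla_X Y)^u = -1595/2336, (nabla_X Y)^v = 6233/1416

E = 365/36, F = 0, G = 3481/144 at the point
E_u = -52/9, E_v = 0, F_u = 0, F_v = 0, G_u = -767/36, G_v = 0
EG - F^2 = 1270565/5184;  g^inv = (5184/1270565) * [[3481/144, 0], [0, 365/36]]
first-kind symbols [ij,l] = (1/2)(d_i g_jl + d_j g_il - d_l g_ij): [uu,u] = E_u/2 = -26/9, [uu,v] = F_u - E_v/2 = 0, [uv,u] = E_v/2 = 0, [uv,v] = G_u/2 = -767/72, [vv,u] = F_v - G_u/2 = 767/72, [vv,v] = G_v/2 = 0
Gamma^u_ij = (G*[ij,u] - F*[ij,v])/(EG - F^2), Gamma^v_ij = (E*[ij,v] - F*[ij,u])/(EG - F^2)
Gamma_uuu = -104/365, Gamma_uuv = 0, Gamma_uvv = 767/730, Gamma_vuu = 0, Gamma_vuv = -26/59, Gamma_vvv = 0
X = (-3/2, 1/2), Y = (-1/3, 7/8) at the point


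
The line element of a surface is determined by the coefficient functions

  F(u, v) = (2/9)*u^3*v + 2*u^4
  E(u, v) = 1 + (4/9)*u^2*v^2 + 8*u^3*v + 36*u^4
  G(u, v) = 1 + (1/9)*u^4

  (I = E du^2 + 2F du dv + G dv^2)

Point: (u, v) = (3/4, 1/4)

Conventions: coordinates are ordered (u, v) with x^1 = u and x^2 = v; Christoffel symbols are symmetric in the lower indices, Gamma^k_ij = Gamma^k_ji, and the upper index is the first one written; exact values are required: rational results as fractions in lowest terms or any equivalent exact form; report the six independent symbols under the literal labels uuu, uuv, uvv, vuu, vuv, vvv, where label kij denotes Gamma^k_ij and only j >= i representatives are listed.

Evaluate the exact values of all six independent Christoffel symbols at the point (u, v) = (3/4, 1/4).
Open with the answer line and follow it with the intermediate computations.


Answer: Gamma_uuu = 24640/10203, Gamma_uuv = 448/3401, Gamma_uvv = 0, Gamma_vuu = 440/3401, Gamma_vuv = 24/3401, Gamma_vvv = 0

E = 53/4, F = 21/32, G = 265/256 at the point
E_u = 385/6, E_v = 7/2, F_u = 111/32, F_v = 3/32, G_u = 3/16, G_v = 0
EG - F^2 = 3401/256;  g^inv = (256/3401) * [[265/256, -21/32], [-21/32, 53/4]]
first-kind symbols [ij,l] = (1/2)(d_i g_jl + d_j g_il - d_l g_ij): [uu,u] = E_u/2 = 385/12, [uu,v] = F_u - E_v/2 = 55/32, [uv,u] = E_v/2 = 7/4, [uv,v] = G_u/2 = 3/32, [vv,u] = F_v - G_u/2 = 0, [vv,v] = G_v/2 = 0
Gamma^u_ij = (G*[ij,u] - F*[ij,v])/(EG - F^2), Gamma^v_ij = (E*[ij,v] - F*[ij,u])/(EG - F^2)


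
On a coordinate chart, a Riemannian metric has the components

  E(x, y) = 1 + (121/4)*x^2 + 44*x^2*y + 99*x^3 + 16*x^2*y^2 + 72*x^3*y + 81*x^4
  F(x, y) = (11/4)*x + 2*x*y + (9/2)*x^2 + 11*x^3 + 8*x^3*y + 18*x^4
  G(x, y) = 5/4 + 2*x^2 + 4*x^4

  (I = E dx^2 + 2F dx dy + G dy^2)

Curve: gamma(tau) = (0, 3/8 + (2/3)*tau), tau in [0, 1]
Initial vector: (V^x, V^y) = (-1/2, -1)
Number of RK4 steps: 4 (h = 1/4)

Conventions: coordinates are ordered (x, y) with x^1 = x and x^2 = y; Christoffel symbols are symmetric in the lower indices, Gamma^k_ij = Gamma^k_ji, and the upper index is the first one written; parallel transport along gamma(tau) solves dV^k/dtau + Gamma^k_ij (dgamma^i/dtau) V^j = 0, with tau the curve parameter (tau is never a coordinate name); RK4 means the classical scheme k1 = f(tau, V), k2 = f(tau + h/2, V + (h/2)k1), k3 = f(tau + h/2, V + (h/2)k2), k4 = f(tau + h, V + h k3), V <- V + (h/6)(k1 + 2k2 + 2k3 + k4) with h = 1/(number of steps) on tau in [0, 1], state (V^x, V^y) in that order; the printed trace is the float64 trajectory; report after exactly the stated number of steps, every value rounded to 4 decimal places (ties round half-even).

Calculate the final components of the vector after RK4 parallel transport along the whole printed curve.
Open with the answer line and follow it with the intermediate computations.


Answer: V^x = -0.5000, V^y = -1.0000

gamma'(tau) = (0, 2/3); f(tau, V)^k = -Gamma^k_ij(gamma(tau)) gamma'^i(tau) V^j; h = 1/4; intermediate values shown to 6 dp
curve data and Christoffel symbols at the stage parameters:
  tau = 0.000000: gamma = (0.000000, 0.375000), gamma' = (0.000000, 0.666667); Gamma_xxx = 0.000000, Gamma_xxy = 0.000000, Gamma_xyy = 0.000000, Gamma_yxx = 2.800000, Gamma_yxy = 0.000000, Gamma_yyy = 0.000000
  tau = 0.125000: gamma = (0.000000, 0.458333), gamma' = (0.000000, 0.666667); Gamma_xxx = 0.000000, Gamma_xxy = 0.000000, Gamma_xyy = 0.000000, Gamma_yxx = 2.933333, Gamma_yxy = 0.000000, Gamma_yyy = 0.000000
  tau = 0.250000: gamma = (0.000000, 0.541667), gamma' = (0.000000, 0.666667); Gamma_xxx = 0.000000, Gamma_xxy = 0.000000, Gamma_xyy = 0.000000, Gamma_yxx = 3.066667, Gamma_yxy = 0.000000, Gamma_yyy = 0.000000
  tau = 0.375000: gamma = (0.000000, 0.625000), gamma' = (0.000000, 0.666667); Gamma_xxx = 0.000000, Gamma_xxy = 0.000000, Gamma_xyy = 0.000000, Gamma_yxx = 3.200000, Gamma_yxy = 0.000000, Gamma_yyy = 0.000000
  tau = 0.500000: gamma = (0.000000, 0.708333), gamma' = (0.000000, 0.666667); Gamma_xxx = 0.000000, Gamma_xxy = 0.000000, Gamma_xyy = 0.000000, Gamma_yxx = 3.333333, Gamma_yxy = 0.000000, Gamma_yyy = 0.000000
  tau = 0.625000: gamma = (0.000000, 0.791667), gamma' = (0.000000, 0.666667); Gamma_xxx = 0.000000, Gamma_xxy = 0.000000, Gamma_xyy = 0.000000, Gamma_yxx = 3.466667, Gamma_yxy = 0.000000, Gamma_yyy = 0.000000
  tau = 0.750000: gamma = (0.000000, 0.875000), gamma' = (0.000000, 0.666667); Gamma_xxx = 0.000000, Gamma_xxy = 0.000000, Gamma_xyy = 0.000000, Gamma_yxx = 3.600000, Gamma_yxy = 0.000000, Gamma_yyy = 0.000000
  tau = 0.875000: gamma = (0.000000, 0.958333), gamma' = (0.000000, 0.666667); Gamma_xxx = 0.000000, Gamma_xxy = 0.000000, Gamma_xyy = 0.000000, Gamma_yxx = 3.733333, Gamma_yxy = 0.000000, Gamma_yyy = 0.000000
  tau = 1.000000: gamma = (0.000000, 1.041667), gamma' = (0.000000, 0.666667); Gamma_xxx = 0.000000, Gamma_xxy = 0.000000, Gamma_xyy = 0.000000, Gamma_yxx = 3.866667, Gamma_yxy = 0.000000, Gamma_yyy = 0.000000
step 0: V^x = -0.5000, V^y = -1.0000
step 1: k1 = (0.000000, 0.000000), k2 = (0.000000, 0.000000), k3 = (0.000000, 0.000000), k4 = (0.000000, 0.000000); V <- V + (h/6)(k1 + 2k2 + 2k3 + k4): V^x = -0.5000, V^y = -1.0000
step 2: k1 = (0.000000, 0.000000), k2 = (0.000000, 0.000000), k3 = (0.000000, 0.000000), k4 = (0.000000, 0.000000); V <- V + (h/6)(k1 + 2k2 + 2k3 + k4): V^x = -0.5000, V^y = -1.0000
step 3: k1 = (0.000000, 0.000000), k2 = (0.000000, 0.000000), k3 = (0.000000, 0.000000), k4 = (0.000000, 0.000000); V <- V + (h/6)(k1 + 2k2 + 2k3 + k4): V^x = -0.5000, V^y = -1.0000
step 4: k1 = (0.000000, 0.000000), k2 = (0.000000, 0.000000), k3 = (0.000000, 0.000000), k4 = (0.000000, 0.000000); V <- V + (h/6)(k1 + 2k2 + 2k3 + k4): V^x = -0.5000, V^y = -1.0000


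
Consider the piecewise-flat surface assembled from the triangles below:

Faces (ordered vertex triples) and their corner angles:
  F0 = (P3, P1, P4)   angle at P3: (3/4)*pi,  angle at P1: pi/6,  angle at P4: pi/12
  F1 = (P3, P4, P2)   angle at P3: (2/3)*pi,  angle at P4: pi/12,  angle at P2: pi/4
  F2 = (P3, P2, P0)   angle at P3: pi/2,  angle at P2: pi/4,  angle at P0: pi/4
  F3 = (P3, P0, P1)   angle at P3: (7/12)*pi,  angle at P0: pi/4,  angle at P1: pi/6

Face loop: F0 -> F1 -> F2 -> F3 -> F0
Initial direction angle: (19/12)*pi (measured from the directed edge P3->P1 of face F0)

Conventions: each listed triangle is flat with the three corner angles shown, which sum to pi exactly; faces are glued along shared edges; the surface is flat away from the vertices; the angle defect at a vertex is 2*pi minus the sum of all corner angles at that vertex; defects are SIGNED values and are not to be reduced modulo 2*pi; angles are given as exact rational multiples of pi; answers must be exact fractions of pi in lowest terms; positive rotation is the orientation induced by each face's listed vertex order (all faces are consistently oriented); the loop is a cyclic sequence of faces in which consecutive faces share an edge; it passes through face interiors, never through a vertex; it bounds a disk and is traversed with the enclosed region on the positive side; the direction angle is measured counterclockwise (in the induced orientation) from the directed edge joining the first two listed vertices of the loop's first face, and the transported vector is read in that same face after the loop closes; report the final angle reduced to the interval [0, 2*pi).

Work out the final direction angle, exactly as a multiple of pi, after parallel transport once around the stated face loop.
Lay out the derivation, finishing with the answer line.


enclosed vertex P3: corner angles sum to (5/2)*pi, defect = 2*pi - (5/2)*pi = -pi/2
by Gauss-Bonnet the loop rotates the vector by the enclosed defect sum (positive orientation, mod 2*pi)
final angle = (19/12)*pi - pi/2 = (13/12)*pi (mod 2*pi)

Answer: final direction angle = (13/12)*pi


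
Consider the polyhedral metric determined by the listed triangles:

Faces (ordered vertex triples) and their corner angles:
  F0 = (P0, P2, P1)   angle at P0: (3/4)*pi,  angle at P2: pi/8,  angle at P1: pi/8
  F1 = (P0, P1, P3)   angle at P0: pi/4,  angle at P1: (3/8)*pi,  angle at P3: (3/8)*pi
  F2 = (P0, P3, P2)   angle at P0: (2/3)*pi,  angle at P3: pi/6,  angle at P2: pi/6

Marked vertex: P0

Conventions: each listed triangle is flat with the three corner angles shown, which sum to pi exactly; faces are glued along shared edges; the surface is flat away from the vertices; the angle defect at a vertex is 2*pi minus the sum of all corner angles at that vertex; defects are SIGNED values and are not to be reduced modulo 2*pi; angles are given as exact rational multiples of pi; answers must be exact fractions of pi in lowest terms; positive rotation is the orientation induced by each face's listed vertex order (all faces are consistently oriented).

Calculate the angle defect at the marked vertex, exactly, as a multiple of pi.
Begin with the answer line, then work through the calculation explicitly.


Answer: defect(P0) = pi/3

Sum of corner angles at P0: (5/3)*pi
defect = 2*pi - (5/3)*pi


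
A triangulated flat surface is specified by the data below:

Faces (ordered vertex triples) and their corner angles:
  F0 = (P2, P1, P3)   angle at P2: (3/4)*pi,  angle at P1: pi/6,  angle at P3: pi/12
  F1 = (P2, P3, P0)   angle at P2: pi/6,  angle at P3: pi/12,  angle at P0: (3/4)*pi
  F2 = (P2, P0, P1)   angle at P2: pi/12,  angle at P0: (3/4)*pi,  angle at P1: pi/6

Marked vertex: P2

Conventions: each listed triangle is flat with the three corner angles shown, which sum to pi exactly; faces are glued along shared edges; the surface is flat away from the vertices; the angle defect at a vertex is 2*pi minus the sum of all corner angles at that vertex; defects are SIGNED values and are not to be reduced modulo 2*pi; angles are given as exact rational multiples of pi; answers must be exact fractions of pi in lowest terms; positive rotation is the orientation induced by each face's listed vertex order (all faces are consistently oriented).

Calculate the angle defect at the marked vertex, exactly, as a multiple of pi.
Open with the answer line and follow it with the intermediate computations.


Answer: defect(P2) = pi

Sum of corner angles at P2: pi
defect = 2*pi - pi


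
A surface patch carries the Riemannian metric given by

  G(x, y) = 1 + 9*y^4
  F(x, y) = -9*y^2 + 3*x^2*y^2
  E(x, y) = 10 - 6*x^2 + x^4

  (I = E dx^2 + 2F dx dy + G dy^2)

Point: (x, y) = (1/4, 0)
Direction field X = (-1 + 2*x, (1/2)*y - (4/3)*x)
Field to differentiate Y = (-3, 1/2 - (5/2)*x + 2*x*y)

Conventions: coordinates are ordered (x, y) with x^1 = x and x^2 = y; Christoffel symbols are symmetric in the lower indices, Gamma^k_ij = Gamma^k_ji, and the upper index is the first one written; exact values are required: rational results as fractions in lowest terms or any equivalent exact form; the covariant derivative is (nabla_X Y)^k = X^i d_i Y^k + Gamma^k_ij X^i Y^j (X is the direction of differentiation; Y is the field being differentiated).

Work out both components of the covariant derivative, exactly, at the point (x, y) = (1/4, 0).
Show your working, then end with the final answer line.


E = 2465/256, F = 0, G = 1 at the point
E_x = -47/16, E_y = 0, F_x = 0, F_y = 0, G_x = 0, G_y = 0
EG - F^2 = 2465/256;  g^inv = (256/2465) * [[1, 0], [0, 2465/256]]
first-kind symbols [ij,l] = (1/2)(d_i g_jl + d_j g_il - d_l g_ij): [xx,x] = E_x/2 = -47/32, [xx,y] = F_x - E_y/2 = 0, [xy,x] = E_y/2 = 0, [xy,y] = G_x/2 = 0, [yy,x] = F_y - G_x/2 = 0, [yy,y] = G_y/2 = 0
Gamma^x_ij = (G*[ij,x] - F*[ij,y])/(EG - F^2), Gamma^y_ij = (E*[ij,y] - F*[ij,x])/(EG - F^2)
Gamma_xxx = -376/2465, Gamma_xxy = 0, Gamma_xyy = 0, Gamma_yxx = 0, Gamma_yxy = 0, Gamma_yyy = 0
X = (-1/2, -1/3), Y = (-3, -1/8) at the point

Answer: (nabla_X Y)^x = -564/2465, (nabla_X Y)^y = 13/12


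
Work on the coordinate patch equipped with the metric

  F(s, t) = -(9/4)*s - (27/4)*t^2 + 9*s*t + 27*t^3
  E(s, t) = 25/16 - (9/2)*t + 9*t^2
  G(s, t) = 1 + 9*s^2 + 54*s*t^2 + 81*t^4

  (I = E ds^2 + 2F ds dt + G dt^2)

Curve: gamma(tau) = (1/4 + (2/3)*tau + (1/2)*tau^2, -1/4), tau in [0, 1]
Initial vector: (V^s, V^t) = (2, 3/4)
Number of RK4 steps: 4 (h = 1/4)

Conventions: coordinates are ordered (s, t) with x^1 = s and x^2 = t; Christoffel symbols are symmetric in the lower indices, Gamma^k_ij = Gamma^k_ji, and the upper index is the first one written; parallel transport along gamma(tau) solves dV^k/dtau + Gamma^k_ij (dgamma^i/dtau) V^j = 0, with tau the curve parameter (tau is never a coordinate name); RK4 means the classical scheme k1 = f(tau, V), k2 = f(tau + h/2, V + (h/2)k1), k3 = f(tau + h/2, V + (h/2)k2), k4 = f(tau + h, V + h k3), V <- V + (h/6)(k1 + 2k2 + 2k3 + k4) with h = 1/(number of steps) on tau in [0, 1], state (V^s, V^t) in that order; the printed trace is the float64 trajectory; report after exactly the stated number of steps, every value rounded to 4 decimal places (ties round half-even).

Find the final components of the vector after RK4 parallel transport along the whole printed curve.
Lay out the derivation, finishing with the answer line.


gamma'(tau) = (2/3 + tau, 0); f(tau, V)^k = -Gamma^k_ij(gamma(tau)) gamma'^i(tau) V^j; h = 1/4; intermediate values shown to 6 dp
curve data and Christoffel symbols at the stage parameters:
  tau = 0.000000: gamma = (0.250000, -0.250000), gamma' = (0.666667, 0.000000); Gamma_sss = 0.000000, Gamma_sst = -0.904949, Gamma_stt = 1.357423, Gamma_tss = 0.000000, Gamma_tst = 0.791830, Gamma_ttt = -1.187745
  tau = 0.125000: gamma = (0.341146, -0.250000), gamma' = (0.791667, 0.000000); Gamma_sss = 0.000000, Gamma_sst = -0.780546, Gamma_stt = 1.170818, Gamma_tss = 0.000000, Gamma_tst = 0.825264, Gamma_ttt = -1.237897
  tau = 0.250000: gamma = (0.447917, -0.250000), gamma' = (0.916667, 0.000000); Gamma_sss = 0.000000, Gamma_sst = -0.653710, Gamma_stt = 0.980565, Gamma_tss = 0.000000, Gamma_tst = 0.830756, Gamma_ttt = -1.246134
  tau = 0.375000: gamma = (0.570312, -0.250000), gamma' = (1.041667, 0.000000); Gamma_sss = 0.000000, Gamma_sst = -0.534536, Gamma_stt = 0.801804, Gamma_tss = 0.000000, Gamma_tst = 0.810156, Gamma_ttt = -1.215234
  tau = 0.500000: gamma = (0.708333, -0.250000), gamma' = (1.166667, 0.000000); Gamma_sss = 0.000000, Gamma_sst = -0.429690, Gamma_stt = 0.644536, Gamma_tss = 0.000000, Gamma_tst = 0.769862, Gamma_ttt = -1.154793
  tau = 0.625000: gamma = (0.861979, -0.250000), gamma' = (1.291667, 0.000000); Gamma_sss = 0.000000, Gamma_sst = -0.341876, Gamma_stt = 0.512814, Gamma_tss = 0.000000, Gamma_tst = 0.717584, Gamma_ttt = -1.076376
  tau = 0.750000: gamma = (1.031250, -0.250000), gamma' = (1.416667, 0.000000); Gamma_sss = 0.000000, Gamma_sst = -0.270788, Gamma_stt = 0.406182, Gamma_tss = 0.000000, Gamma_tst = 0.660046, Gamma_ttt = -0.990069
  tau = 0.875000: gamma = (1.216146, -0.250000), gamma' = (1.541667, 0.000000); Gamma_sss = 0.000000, Gamma_sst = -0.214470, Gamma_stt = 0.321704, Gamma_tss = 0.000000, Gamma_tst = 0.602079, Gamma_ttt = -0.903118
  tau = 1.000000: gamma = (1.416667, -0.250000), gamma' = (1.666667, 0.000000); Gamma_sss = 0.000000, Gamma_sst = -0.170389, Gamma_stt = 0.255583, Gamma_tss = 0.000000, Gamma_tst = 0.546665, Gamma_ttt = -0.819997
step 0: V^s = 2.0000, V^t = 0.7500
step 1: k1 = (0.452474, -0.395915), k2 = (0.432868, -0.457668), k3 = (0.428098, -0.452624), k4 = (0.381618, -0.484973); V <- V + (h/6)(k1 + 2k2 + 2k3 + k4): V^s = 2.1065, V^t = 0.6374
step 2: k1 = (0.381975, -0.485426), k2 = (0.321145, -0.486735), k3 = (0.321054, -0.486597), k4 = (0.258568, -0.463268); V <- V + (h/6)(k1 + 2k2 + 2k3 + k4): V^s = 2.1867, V^t = 0.5168
step 3: k1 = (0.259074, -0.464174), k2 = (0.202591, -0.425231), k3 = (0.204741, -0.429743), k4 = (0.157038, -0.382781); V <- V + (h/6)(k1 + 2k2 + 2k3 + k4): V^s = 2.2380, V^t = 0.4103
step 4: k1 = (0.157383, -0.383621), k2 = (0.119794, -0.336296), k3 = (0.121750, -0.341787), k4 = (0.092241, -0.295941); V <- V + (h/6)(k1 + 2k2 + 2k3 + k4): V^s = 2.2685, V^t = 0.3254

Answer: V^s = 2.2685, V^t = 0.3254
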